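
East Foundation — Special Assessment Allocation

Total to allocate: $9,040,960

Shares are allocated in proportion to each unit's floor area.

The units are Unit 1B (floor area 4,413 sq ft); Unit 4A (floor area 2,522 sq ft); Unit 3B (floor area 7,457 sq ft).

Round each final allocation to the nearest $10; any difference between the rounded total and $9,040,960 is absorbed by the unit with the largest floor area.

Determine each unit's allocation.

Unit 1B: $2,772,220 · Unit 4A: $1,584,300 · Unit 3B: $4,684,440

Total floor area = 4,413 + 2,522 + 7,457 = 14,392.
Pro-rata amounts: Unit 1B 2,772,217.65; Unit 4A 1,584,303.86; Unit 3B 4,684,438.49.
Rounded to nearest $10: Unit 1B $2,772,220; Unit 4A $1,584,300; Unit 3B $4,684,440. Sum = $9,040,960.
Rounded total matches; no reconciliation needed.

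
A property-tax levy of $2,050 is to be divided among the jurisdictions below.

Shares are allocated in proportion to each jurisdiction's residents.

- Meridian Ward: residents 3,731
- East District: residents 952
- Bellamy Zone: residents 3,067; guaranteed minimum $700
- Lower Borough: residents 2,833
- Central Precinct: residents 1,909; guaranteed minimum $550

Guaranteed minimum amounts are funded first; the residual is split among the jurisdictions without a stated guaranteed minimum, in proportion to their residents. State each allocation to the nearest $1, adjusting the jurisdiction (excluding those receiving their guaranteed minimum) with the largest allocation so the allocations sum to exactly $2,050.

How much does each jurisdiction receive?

Fund the minimums — Bellamy Zone $700; Central Precinct $550. Residual $800.
Residual split over remaining residents 7,516: Meridian Ward 397.13 → $397; East District 101.33 → $101; Lower Borough 301.54 → $302.

Meridian Ward: $397 · East District: $101 · Bellamy Zone: $700 · Lower Borough: $302 · Central Precinct: $550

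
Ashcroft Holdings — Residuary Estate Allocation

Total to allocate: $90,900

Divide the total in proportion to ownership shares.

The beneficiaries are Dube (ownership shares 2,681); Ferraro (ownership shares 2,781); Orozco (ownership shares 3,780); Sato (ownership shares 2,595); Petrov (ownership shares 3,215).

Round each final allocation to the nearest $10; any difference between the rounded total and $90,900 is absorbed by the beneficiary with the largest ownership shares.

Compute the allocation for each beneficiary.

Dube: $16,190 | Ferraro: $16,790 | Orozco: $22,830 | Sato: $15,670 | Petrov: $19,420

Sum of ownership shares: 2,681 + 2,781 + 3,780 + 2,595 + 3,215 = 15,052.
Unrounded shares: Dube 16,190.73; Ferraro 16,794.64; Orozco 22,827.66; Sato 15,671.37; Petrov 19,415.59.
Rounded to nearest $10: Dube $16,190; Ferraro $16,790; Orozco $22,830; Sato $15,670; Petrov $19,420. Sum = $90,900.
No rounding difference to absorb.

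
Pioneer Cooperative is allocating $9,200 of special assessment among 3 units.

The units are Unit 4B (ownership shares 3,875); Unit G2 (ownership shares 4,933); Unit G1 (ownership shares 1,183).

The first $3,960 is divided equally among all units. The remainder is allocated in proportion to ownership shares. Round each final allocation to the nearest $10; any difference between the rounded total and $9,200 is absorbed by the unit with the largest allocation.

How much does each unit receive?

First tranche $3,960 split equally: $1,320 each.
Remainder $5,240 by ownership shares (total 9,991): Unit 4B 2,032.33 → $2,030; Unit G2 2,587.22 → $2,590; Unit G1 620.45 → $620.
Totals: Unit 4B $1,320 + $2,030 = $3,350; Unit G2 $1,320 + $2,590 = $3,910; Unit G1 $1,320 + $620 = $1,940.

Unit 4B: $3,350; Unit G2: $3,910; Unit G1: $1,940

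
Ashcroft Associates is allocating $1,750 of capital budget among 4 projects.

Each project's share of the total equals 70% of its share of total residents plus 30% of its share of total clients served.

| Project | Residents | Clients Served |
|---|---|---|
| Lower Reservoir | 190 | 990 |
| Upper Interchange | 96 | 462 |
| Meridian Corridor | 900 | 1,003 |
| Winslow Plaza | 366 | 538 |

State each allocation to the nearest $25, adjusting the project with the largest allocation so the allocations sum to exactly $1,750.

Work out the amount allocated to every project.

Residents total 1,552; clients served total 2,993.
Composite weights (70% residents + 30% clients served): Lower Reservoir 0.1849; Upper Interchange 0.0896; Meridian Corridor 0.5065; Winslow Plaza 0.2190.
Pro-rata amounts: Lower Reservoir 323.62; Upper Interchange 156.81; Meridian Corridor 886.31; Winslow Plaza 383.26.
At nearest $25: Lower Reservoir $325; Upper Interchange $150; Meridian Corridor $875; Winslow Plaza $375. Sum = $1,725.
Difference $1,750 − $1,725 = +$25 applied to largest allocation (Meridian Corridor): Meridian Corridor becomes $900.

Lower Reservoir: $325; Upper Interchange: $150; Meridian Corridor: $900; Winslow Plaza: $375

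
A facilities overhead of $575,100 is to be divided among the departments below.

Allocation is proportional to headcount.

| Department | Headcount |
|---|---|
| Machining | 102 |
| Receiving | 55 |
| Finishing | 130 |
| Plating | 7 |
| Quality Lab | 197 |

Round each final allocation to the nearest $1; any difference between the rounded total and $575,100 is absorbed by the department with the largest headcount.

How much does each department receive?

Sum of headcount: 491.
Proportional shares: Machining 102/491 × $575,100 = 119,470.88; Receiving 55/491 × $575,100 = 64,420.57; Finishing 130/491 × $575,100 = 152,266.80; Plating 7/491 × $575,100 = 8,198.98; Quality Lab 197/491 × $575,100 = 230,742.77.
After rounding ($1): Machining $119,471; Receiving $64,421; Finishing $152,267; Plating $8,199; Quality Lab $230,743. Sum = $575,101.
Difference $575,100 − $575,101 = −$1 applied to largest headcount (Quality Lab): Quality Lab becomes $230,742.

Machining: $119,471 · Receiving: $64,421 · Finishing: $152,267 · Plating: $8,199 · Quality Lab: $230,742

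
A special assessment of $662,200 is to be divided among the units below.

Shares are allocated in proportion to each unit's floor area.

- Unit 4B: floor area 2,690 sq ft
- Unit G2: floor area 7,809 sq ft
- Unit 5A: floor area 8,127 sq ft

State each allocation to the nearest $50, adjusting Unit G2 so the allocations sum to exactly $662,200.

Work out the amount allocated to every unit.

Total floor area = 18,626.
Unrounded shares: Unit 4B 2,690/18,626 × $662,200 = 95,636.10; Unit G2 7,809/18,626 × $662,200 = 277,629.11; Unit 5A 8,127/18,626 × $662,200 = 288,934.79.
At nearest $50: Unit 4B $95,650; Unit G2 $277,650; Unit 5A $288,950. Sum = $662,250.
Difference $662,200 − $662,250 = −$50 applied to Unit G2: Unit G2 becomes $277,600.

Unit 4B: $95,650 | Unit G2: $277,600 | Unit 5A: $288,950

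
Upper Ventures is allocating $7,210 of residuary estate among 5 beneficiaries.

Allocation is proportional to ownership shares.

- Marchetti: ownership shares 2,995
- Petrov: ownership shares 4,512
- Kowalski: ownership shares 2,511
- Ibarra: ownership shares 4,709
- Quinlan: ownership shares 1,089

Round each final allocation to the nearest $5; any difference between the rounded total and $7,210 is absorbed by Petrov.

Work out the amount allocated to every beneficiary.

Marchetti: $1,365 | Petrov: $2,060 | Kowalski: $1,145 | Ibarra: $2,145 | Quinlan: $495

Combined ownership shares = 15,816.
Proportional shares: Marchetti 2,995/15,816 × $7,210 = 1,365.32; Petrov 4,512/15,816 × $7,210 = 2,056.87; Kowalski 2,511/15,816 × $7,210 = 1,144.68; Ibarra 4,709/15,816 × $7,210 = 2,146.68; Quinlan 1,089/15,816 × $7,210 = 496.44.
Rounded to nearest $5: Marchetti $1,365; Petrov $2,055; Kowalski $1,145; Ibarra $2,145; Quinlan $495. Sum = $7,205.
Difference $7,210 − $7,205 = +$5 applied to Petrov: Petrov becomes $2,060.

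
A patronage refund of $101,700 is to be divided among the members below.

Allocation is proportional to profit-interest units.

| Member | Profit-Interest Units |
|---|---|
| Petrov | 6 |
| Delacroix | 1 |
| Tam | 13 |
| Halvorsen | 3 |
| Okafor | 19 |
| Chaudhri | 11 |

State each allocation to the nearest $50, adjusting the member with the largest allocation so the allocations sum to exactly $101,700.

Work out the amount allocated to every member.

Sum of profit-interest units: 53.
Raw shares: Petrov 6/53 × $101,700 = 11,513.21; Delacroix 1/53 × $101,700 = 1,918.87; Tam 13/53 × $101,700 = 24,945.28; Halvorsen 3/53 × $101,700 = 5,756.60; Okafor 19/53 × $101,700 = 36,458.49; Chaudhri 11/53 × $101,700 = 21,107.55.
Rounded to nearest $50: Petrov $11,500; Delacroix $1,900; Tam $24,950; Halvorsen $5,750; Okafor $36,450; Chaudhri $21,100. Sum = $101,650.
Difference $101,700 − $101,650 = +$50 applied to largest allocation (Okafor): Okafor becomes $36,500.

Petrov: $11,500 · Delacroix: $1,900 · Tam: $24,950 · Halvorsen: $5,750 · Okafor: $36,500 · Chaudhri: $21,100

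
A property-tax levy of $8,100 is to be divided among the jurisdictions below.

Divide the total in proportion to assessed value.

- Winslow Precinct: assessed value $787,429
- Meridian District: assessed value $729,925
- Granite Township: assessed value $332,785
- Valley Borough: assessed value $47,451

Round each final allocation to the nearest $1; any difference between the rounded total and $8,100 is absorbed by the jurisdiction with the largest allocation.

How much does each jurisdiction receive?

Winslow Precinct: $3,360 | Meridian District: $3,116 | Granite Township: $1,421 | Valley Borough: $203

Combined assessed value = 1,897,590.
Raw shares: Winslow Precinct 787,429/1,897,590 × $8,100 = 3,361.20; Meridian District 729,925/1,897,590 × $8,100 = 3,115.74; Granite Township 332,785/1,897,590 × $8,100 = 1,420.52; Valley Borough 47,451/1,897,590 × $8,100 = 202.55.
At nearest $1: Winslow Precinct $3,361; Meridian District $3,116; Granite Township $1,421; Valley Borough $203. Sum = $8,101.
Difference $8,100 − $8,101 = −$1 applied to largest allocation (Winslow Precinct): Winslow Precinct becomes $3,360.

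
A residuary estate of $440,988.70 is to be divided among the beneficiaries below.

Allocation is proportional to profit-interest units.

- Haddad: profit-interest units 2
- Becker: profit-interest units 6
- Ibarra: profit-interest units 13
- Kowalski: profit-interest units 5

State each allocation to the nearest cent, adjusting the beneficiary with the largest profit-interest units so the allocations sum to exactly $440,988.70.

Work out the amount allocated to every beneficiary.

Combined profit-interest units = 2 + 6 + 13 + 5 = 26.
Pro-rata amounts: Haddad 33,922.2077; Becker 101,766.6231; Ibarra 220,494.3500; Kowalski 84,805.5192.
After rounding (cent): Haddad $33,922.21; Becker $101,766.62; Ibarra $220,494.35; Kowalski $84,805.52. Sum = $440,988.70.
Rounded total matches; no reconciliation needed.

Haddad: $33,922.21 | Becker: $101,766.62 | Ibarra: $220,494.35 | Kowalski: $84,805.52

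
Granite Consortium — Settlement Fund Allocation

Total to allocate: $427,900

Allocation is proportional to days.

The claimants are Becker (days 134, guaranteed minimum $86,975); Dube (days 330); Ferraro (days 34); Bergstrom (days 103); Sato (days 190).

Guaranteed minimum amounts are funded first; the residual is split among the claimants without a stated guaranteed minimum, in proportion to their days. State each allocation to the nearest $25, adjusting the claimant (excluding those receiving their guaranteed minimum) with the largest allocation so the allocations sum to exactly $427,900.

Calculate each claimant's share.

Becker: $86,975 | Dube: $171,225 | Ferraro: $17,650 | Bergstrom: $53,450 | Sato: $98,600

Guaranteed amounts: Becker $86,975. Balance $340,925.
Balance split over remaining days 657: Dube 171,240.87 → $171,250; Ferraro 17,643.00 → $17,650; Bergstrom 53,447.91 → $53,450; Sato 98,593.23 → $98,600.
Rounding difference −$25 applied to Dube → $171,225.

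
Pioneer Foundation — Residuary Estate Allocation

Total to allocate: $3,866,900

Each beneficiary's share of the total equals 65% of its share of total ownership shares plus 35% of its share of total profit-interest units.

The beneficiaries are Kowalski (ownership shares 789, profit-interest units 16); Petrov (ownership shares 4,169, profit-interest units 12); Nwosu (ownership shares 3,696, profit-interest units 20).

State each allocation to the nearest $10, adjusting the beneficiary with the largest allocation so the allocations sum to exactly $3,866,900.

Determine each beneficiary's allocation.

Kowalski: $680,300; Petrov: $1,549,210; Nwosu: $1,637,390

Totals — ownership shares 8,654, profit-interest units 48.
Blended shares (65% ownership shares + 35% profit-interest units): Kowalski 0.1759; Petrov 0.4006; Nwosu 0.4234.
Unrounded shares: Kowalski 680,297.07; Petrov 1,549,206.42; Nwosu 1,637,396.52.
At nearest $10: Kowalski $680,300; Petrov $1,549,210; Nwosu $1,637,400. Sum = $3,866,910.
Difference $3,866,900 − $3,866,910 = −$10 applied to largest allocation (Nwosu): Nwosu becomes $1,637,390.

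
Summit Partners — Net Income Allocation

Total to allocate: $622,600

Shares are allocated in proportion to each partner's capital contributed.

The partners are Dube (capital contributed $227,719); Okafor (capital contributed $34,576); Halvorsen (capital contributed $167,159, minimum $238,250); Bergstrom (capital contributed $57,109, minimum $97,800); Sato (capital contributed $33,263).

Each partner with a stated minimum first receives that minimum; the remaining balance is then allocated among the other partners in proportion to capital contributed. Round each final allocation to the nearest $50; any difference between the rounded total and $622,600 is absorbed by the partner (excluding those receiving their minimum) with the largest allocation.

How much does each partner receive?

Minimums first: Halvorsen $238,250; Bergstrom $97,800. Remaining pool $286,550.
Remaining pool split over remaining capital contributed 295,558: Dube 220,778.59 → $220,800; Okafor 33,522.19 → $33,500; Sato 32,249.21 → $32,250.

Dube: $220,800; Okafor: $33,500; Halvorsen: $238,250; Bergstrom: $97,800; Sato: $32,250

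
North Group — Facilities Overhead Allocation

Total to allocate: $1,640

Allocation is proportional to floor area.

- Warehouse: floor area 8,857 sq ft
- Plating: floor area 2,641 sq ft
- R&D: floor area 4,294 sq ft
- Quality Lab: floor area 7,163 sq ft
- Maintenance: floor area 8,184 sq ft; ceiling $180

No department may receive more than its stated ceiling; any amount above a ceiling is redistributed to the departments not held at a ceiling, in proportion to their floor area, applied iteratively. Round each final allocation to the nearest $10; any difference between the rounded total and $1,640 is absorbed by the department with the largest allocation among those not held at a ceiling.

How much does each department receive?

Warehouse: $560; Plating: $170; R&D: $270; Quality Lab: $460; Maintenance: $180

Sum of floor area: 31,139.
Unconstrained shares: Warehouse 466.47; Plating 139.09; R&D 226.15; Quality Lab 377.25; Maintenance 431.03.
Held at cap: Maintenance ($180); remaining pool $1,460 reallocated over remaining floor area 22,955.
Shares after redistribution: Warehouse 563.33 → $560; Plating 167.97 → $170; R&D 273.11 → $270; Quality Lab 455.59 → $460.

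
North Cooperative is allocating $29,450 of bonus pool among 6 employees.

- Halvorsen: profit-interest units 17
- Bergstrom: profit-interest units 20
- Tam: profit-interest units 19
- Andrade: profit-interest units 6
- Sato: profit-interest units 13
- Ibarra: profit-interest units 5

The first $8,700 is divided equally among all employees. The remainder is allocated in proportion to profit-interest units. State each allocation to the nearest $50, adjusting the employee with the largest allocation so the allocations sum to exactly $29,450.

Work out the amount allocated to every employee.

Halvorsen: $5,850; Bergstrom: $6,650; Tam: $6,400; Andrade: $3,000; Sato: $4,800; Ibarra: $2,750

First tranche $8,700 split equally: $1,450 each.
Remainder $20,750 by profit-interest units (total 80): Halvorsen 4,409.38 → $4,400; Bergstrom 5,187.50 → $5,200; Tam 4,928.12 → $4,950; Andrade 1,556.25 → $1,550; Sato 3,371.88 → $3,350; Ibarra 1,296.88 → $1,300.
Totals: Halvorsen $1,450 + $4,400 = $5,850; Bergstrom $1,450 + $5,200 = $6,650; Tam $1,450 + $4,950 = $6,400; Andrade $1,450 + $1,550 = $3,000; Sato $1,450 + $3,350 = $4,800; Ibarra $1,450 + $1,300 = $2,750.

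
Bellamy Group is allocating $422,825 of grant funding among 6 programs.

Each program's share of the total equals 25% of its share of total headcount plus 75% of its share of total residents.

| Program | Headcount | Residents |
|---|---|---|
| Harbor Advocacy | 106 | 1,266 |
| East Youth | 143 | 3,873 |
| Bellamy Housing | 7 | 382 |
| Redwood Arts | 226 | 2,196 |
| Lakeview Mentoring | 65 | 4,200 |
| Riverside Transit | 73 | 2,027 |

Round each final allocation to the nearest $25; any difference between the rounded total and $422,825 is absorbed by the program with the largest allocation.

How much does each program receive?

Harbor Advocacy: $46,875; East Youth: $112,450; Bellamy Housing: $9,875; Redwood Arts: $88,475; Lakeview Mentoring: $106,600; Riverside Transit: $58,550

Headcount total 620; residents total 13,944.
Composite weights (25% headcount + 75% residents): Harbor Advocacy 0.1108; East Youth 0.2660; Bellamy Housing 0.0234; Redwood Arts 0.2092; Lakeview Mentoring 0.2521; Riverside Transit 0.1385.
Unrounded shares: Harbor Advocacy 46,864.12; East Youth 112,461.60; Bellamy Housing 9,881.02; Redwood Arts 88,473.74; Lakeview Mentoring 106,599.80; Riverside Transit 58,544.72.
At nearest $25: Harbor Advocacy $46,875; East Youth $112,450; Bellamy Housing $9,875; Redwood Arts $88,475; Lakeview Mentoring $106,600; Riverside Transit $58,550. Sum = $422,825.
Sum already equals the total — no adjustment.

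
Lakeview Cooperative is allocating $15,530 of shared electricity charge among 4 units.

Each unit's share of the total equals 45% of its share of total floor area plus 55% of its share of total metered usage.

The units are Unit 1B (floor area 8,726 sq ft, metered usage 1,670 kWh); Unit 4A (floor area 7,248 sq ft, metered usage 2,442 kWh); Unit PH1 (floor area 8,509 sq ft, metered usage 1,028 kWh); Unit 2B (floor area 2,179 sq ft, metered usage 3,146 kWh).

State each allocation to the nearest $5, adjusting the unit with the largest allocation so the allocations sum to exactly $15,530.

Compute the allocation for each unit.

Unit 1B: $4,010 · Unit 4A: $4,415 · Unit PH1: $3,290 · Unit 2B: $3,815

Totals — floor area 26,662, metered usage 8,286.
Blended shares (45% floor area + 55% metered usage): Unit 1B 0.2581; Unit 4A 0.2844; Unit PH1 0.2119; Unit 2B 0.2456.
Proportional shares: Unit 1B 4,008.71; Unit 4A 4,417.11; Unit PH1 3,290.03; Unit 2B 3,814.16.
After rounding ($5): Unit 1B $4,010; Unit 4A $4,415; Unit PH1 $3,290; Unit 2B $3,815. Sum = $15,530.
Sum already equals the total — no adjustment.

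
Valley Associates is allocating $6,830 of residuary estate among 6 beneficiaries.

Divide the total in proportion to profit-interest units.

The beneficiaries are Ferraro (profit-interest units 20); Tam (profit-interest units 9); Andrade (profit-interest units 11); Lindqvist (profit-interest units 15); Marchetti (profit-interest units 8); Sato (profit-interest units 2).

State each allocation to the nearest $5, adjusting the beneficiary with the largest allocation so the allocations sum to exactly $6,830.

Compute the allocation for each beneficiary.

Sum of profit-interest units: 65.
Unrounded shares: Ferraro 20/65 × $6,830 = 2,101.54; Tam 9/65 × $6,830 = 945.69; Andrade 11/65 × $6,830 = 1,155.85; Lindqvist 15/65 × $6,830 = 1,576.15; Marchetti 8/65 × $6,830 = 840.62; Sato 2/65 × $6,830 = 210.15.
Rounded to nearest $5: Ferraro $2,100; Tam $945; Andrade $1,155; Lindqvist $1,575; Marchetti $840; Sato $210. Sum = $6,825.
Difference $6,830 − $6,825 = +$5 applied to largest allocation (Ferraro): Ferraro becomes $2,105.

Ferraro: $2,105 | Tam: $945 | Andrade: $1,155 | Lindqvist: $1,575 | Marchetti: $840 | Sato: $210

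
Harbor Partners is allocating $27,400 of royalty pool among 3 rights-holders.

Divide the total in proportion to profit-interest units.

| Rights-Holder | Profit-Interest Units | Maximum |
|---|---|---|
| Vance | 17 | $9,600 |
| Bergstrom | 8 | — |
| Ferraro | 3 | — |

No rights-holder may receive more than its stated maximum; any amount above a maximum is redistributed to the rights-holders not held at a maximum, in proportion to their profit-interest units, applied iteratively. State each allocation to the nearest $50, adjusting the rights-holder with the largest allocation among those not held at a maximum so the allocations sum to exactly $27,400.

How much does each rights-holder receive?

Sum of profit-interest units: 28.
Proportional shares (ignoring caps): Vance 16,635.71; Bergstrom 7,828.57; Ferraro 2,935.71.
Held at cap: Vance ($9,600); remaining pool $17,800 reallocated over remaining profit-interest units 11.
Remaining shares: Bergstrom 12,945.45 → $12,950; Ferraro 4,854.55 → $4,850.

Vance: $9,600; Bergstrom: $12,950; Ferraro: $4,850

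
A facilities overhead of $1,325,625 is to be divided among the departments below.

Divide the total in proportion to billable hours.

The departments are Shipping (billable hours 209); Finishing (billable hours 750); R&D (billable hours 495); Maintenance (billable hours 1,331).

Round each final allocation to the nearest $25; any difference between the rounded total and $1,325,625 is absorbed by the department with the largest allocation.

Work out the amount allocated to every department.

Billable hours total: 2,785.
Proportional shares: Shipping 209/2,785 × $1,325,625 = 99,481.37; Finishing 750/2,785 × $1,325,625 = 356,990.57; R&D 495/2,785 × $1,325,625 = 235,613.78; Maintenance 1,331/2,785 × $1,325,625 = 633,539.27.
After rounding ($25): Shipping $99,475; Finishing $357,000; R&D $235,625; Maintenance $633,550. Sum = $1,325,650.
Difference $1,325,625 − $1,325,650 = −$25 applied to largest allocation (Maintenance): Maintenance becomes $633,525.

Shipping: $99,475 | Finishing: $357,000 | R&D: $235,625 | Maintenance: $633,525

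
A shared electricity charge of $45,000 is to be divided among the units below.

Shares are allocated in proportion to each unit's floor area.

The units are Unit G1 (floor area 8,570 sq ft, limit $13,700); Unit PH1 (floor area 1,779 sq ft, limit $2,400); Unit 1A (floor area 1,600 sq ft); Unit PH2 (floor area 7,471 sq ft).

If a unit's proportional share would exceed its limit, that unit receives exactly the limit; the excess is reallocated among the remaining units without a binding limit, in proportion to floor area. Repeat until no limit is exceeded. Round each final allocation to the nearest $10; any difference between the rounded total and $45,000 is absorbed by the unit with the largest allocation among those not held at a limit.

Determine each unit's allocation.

Sum of floor area: 19,420.
Pro-rata shares before constraints: Unit G1 19,858.39; Unit PH1 4,122.30; Unit 1A 3,707.52; Unit PH2 17,311.79.
Cap binds for Unit G1 ($13,700), Unit PH1 ($2,400); remaining pool $28,900 reallocated over remaining floor area 9,071.
Remaining shares: Unit 1A 5,097.56 → $5,100; Unit PH2 23,802.44 → $23,800.

Unit G1: $13,700; Unit PH1: $2,400; Unit 1A: $5,100; Unit PH2: $23,800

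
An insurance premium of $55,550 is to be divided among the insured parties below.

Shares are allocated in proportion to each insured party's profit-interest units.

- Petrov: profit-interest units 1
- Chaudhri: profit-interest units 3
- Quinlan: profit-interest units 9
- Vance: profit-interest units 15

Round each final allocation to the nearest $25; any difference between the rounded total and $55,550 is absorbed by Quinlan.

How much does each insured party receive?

Profit-interest units total: 28.
Raw shares: Petrov 1/28 × $55,550 = 1,983.93; Chaudhri 3/28 × $55,550 = 5,951.79; Quinlan 9/28 × $55,550 = 17,855.36; Vance 15/28 × $55,550 = 29,758.93.
Rounded to nearest $25: Petrov $1,975; Chaudhri $5,950; Quinlan $17,850; Vance $29,750. Sum = $55,525.
Difference $55,550 − $55,525 = +$25 applied to Quinlan: Quinlan becomes $17,875.

Petrov: $1,975 · Chaudhri: $5,950 · Quinlan: $17,875 · Vance: $29,750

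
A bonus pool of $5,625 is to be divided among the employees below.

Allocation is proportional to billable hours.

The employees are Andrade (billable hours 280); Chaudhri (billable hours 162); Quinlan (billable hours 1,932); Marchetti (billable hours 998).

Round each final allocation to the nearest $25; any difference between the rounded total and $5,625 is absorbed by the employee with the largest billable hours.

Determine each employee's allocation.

Andrade: $475; Chaudhri: $275; Quinlan: $3,200; Marchetti: $1,675

Total billable hours = 280 + 162 + 1,932 + 998 = 3,372.
Pro-rata amounts: Andrade 467.08; Chaudhri 270.24; Quinlan 3,222.86; Marchetti 1,664.81.
Rounded to nearest $25: Andrade $475; Chaudhri $275; Quinlan $3,225; Marchetti $1,675. Sum = $5,650.
Difference $5,625 − $5,650 = −$25 applied to largest billable hours (Quinlan): Quinlan becomes $3,200.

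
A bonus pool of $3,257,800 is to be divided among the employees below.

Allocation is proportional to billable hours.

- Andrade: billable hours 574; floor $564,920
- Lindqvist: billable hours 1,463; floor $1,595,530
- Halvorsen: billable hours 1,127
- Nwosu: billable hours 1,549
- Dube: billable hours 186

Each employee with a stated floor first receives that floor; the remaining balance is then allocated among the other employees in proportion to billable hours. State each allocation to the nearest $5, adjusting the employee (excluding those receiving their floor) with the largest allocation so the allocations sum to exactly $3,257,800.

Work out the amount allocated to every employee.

Andrade: $564,920 | Lindqvist: $1,595,530 | Halvorsen: $432,115 | Nwosu: $593,920 | Dube: $71,315

Fund the minimums — Andrade $564,920; Lindqvist $1,595,530. Residual $1,097,350.
Residual split over remaining billable hours 2,862: Halvorsen 432,115.11 → $432,115; Nwosu 593,918.64 → $593,920; Dube 71,316.25 → $71,315.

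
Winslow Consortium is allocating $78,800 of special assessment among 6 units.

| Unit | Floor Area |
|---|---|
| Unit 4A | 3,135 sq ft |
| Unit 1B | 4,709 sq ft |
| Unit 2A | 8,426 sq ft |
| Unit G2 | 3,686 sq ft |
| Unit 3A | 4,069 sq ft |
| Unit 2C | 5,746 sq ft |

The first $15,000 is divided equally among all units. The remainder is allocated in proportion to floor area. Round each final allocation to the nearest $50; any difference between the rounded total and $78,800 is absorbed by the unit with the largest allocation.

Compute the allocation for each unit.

Unit 4A: $9,200 · Unit 1B: $12,600 · Unit 2A: $20,600 · Unit G2: $10,400 · Unit 3A: $11,200 · Unit 2C: $14,800

$15,000 shared equally gives $2,500 per unit.
Remainder $63,800 by floor area (total 29,771): Unit 4A 6,718.38 → $6,700; Unit 1B 10,091.51 → $10,100; Unit 2A 18,057.13 → $18,050; Unit G2 7,899.19 → $7,900; Unit 3A 8,719.97 → $8,700; Unit 2C 12,313.82 → $12,300.
Rounding difference +$50 on remainder applied to Unit 2A.
Totals: Unit 4A $2,500 + $6,700 = $9,200; Unit 1B $2,500 + $10,100 = $12,600; Unit 2A $2,500 + $18,100 = $20,600; Unit G2 $2,500 + $7,900 = $10,400; Unit 3A $2,500 + $8,700 = $11,200; Unit 2C $2,500 + $12,300 = $14,800.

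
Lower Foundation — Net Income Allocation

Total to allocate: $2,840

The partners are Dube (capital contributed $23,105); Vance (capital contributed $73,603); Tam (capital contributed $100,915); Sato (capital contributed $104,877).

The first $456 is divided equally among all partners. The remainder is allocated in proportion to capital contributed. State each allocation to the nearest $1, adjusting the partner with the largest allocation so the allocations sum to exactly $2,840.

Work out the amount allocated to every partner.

Equal tier: $456 ÷ 4 = $114 apiece.
Remainder $2,384 by capital contributed (total 302,500): Dube 182.09 → $182; Vance 580.06 → $580; Tam 795.31 → $795; Sato 826.53 → $827.
Totals: Dube $114 + $182 = $296; Vance $114 + $580 = $694; Tam $114 + $795 = $909; Sato $114 + $827 = $941.

Dube: $296 | Vance: $694 | Tam: $909 | Sato: $941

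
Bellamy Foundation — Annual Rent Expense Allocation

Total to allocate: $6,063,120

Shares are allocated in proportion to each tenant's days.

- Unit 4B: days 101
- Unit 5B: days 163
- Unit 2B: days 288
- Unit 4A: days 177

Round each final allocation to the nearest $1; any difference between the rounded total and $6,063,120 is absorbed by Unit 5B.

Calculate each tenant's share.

Unit 4B: $840,021; Unit 5B: $1,355,676; Unit 2B: $2,395,307; Unit 4A: $1,472,116

Sum of days: 729.
Unrounded shares: Unit 4B 101/729 × $6,063,120 = 840,020.74; Unit 5B 163/729 × $6,063,120 = 1,355,677.04; Unit 2B 288/729 × $6,063,120 = 2,395,306.67; Unit 4A 177/729 × $6,063,120 = 1,472,115.56.
Rounded to nearest $1: Unit 4B $840,021; Unit 5B $1,355,677; Unit 2B $2,395,307; Unit 4A $1,472,116. Sum = $6,063,121.
Difference $6,063,120 − $6,063,121 = −$1 applied to Unit 5B: Unit 5B becomes $1,355,676.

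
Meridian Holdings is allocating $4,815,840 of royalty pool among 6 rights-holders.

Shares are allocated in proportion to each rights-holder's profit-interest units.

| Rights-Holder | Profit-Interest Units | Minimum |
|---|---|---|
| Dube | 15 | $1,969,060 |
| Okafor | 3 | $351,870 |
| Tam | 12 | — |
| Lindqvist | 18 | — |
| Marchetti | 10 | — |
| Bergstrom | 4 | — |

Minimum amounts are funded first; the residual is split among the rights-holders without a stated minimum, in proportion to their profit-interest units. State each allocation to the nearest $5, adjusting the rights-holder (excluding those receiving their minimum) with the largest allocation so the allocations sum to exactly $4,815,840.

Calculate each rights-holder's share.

Minimums first: Dube $1,969,060; Okafor $351,870. Balance $2,494,910.
Balance split over remaining profit-interest units 44: Tam 680,430.00 → $680,430; Lindqvist 1,020,645.00 → $1,020,645; Marchetti 567,025.00 → $567,025; Bergstrom 226,810.00 → $226,810.

Dube: $1,969,060 | Okafor: $351,870 | Tam: $680,430 | Lindqvist: $1,020,645 | Marchetti: $567,025 | Bergstrom: $226,810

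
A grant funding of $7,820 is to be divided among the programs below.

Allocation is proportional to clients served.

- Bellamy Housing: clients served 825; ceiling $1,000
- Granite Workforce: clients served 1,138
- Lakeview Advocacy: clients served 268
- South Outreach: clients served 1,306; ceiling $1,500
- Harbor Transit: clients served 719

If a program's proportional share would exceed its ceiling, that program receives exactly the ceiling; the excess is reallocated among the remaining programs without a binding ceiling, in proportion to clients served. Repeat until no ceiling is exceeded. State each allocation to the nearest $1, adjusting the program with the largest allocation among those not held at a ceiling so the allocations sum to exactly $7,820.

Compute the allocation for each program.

Bellamy Housing: $1,000 | Granite Workforce: $2,849 | Lakeview Advocacy: $671 | South Outreach: $1,500 | Harbor Transit: $1,800

Sum of clients served: 4,256.
Unconstrained shares: Bellamy Housing 1,515.86; Granite Workforce 2,090.97; Lakeview Advocacy 492.42; South Outreach 2,399.65; Harbor Transit 1,321.09.
Capped: Bellamy Housing ($1,000), South Outreach ($1,500); residual $5,320 reallocated over remaining clients served 2,125.
Redistributed shares: Granite Workforce 2,849.02 → $2,849; Lakeview Advocacy 670.95 → $671; Harbor Transit 1,800.04 → $1,800.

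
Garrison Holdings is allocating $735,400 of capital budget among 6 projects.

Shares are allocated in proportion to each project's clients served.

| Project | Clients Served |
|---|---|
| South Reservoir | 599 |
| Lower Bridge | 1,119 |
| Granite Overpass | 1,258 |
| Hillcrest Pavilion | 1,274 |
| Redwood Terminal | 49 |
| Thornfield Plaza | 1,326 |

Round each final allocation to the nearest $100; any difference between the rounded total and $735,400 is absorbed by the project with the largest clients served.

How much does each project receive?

South Reservoir: $78,300 | Lower Bridge: $146,300 | Granite Overpass: $164,500 | Hillcrest Pavilion: $166,600 | Redwood Terminal: $6,400 | Thornfield Plaza: $173,300

Clients served total: 599 + 1,119 + 1,258 + 1,274 + 49 + 1,326 = 5,625.
Raw shares: South Reservoir 78,311.93; Lower Bridge 146,295.57; Granite Overpass 164,468.12; Hillcrest Pavilion 166,559.93; Redwood Terminal 6,406.15; Thornfield Plaza 173,358.29.
Rounded to nearest $100: South Reservoir $78,300; Lower Bridge $146,300; Granite Overpass $164,500; Hillcrest Pavilion $166,600; Redwood Terminal $6,400; Thornfield Plaza $173,400. Sum = $735,500.
Difference $735,400 − $735,500 = −$100 applied to largest clients served (Thornfield Plaza): Thornfield Plaza becomes $173,300.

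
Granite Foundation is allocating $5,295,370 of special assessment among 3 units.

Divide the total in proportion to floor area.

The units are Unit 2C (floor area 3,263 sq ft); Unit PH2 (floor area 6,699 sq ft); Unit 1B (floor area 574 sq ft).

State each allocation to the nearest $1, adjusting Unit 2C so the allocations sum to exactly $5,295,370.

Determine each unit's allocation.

Floor area total: 10,536.
Pro-rata amounts: Unit 2C 3,263/10,536 × $5,295,370 = 1,639,976.49; Unit PH2 6,699/10,536 × $5,295,370 = 3,366,902.39; Unit 1B 574/10,536 × $5,295,370 = 288,491.11.
After rounding ($1): Unit 2C $1,639,976; Unit PH2 $3,366,902; Unit 1B $288,491. Sum = $5,295,369.
Difference $5,295,370 − $5,295,369 = +$1 applied to Unit 2C: Unit 2C becomes $1,639,977.

Unit 2C: $1,639,977 · Unit PH2: $3,366,902 · Unit 1B: $288,491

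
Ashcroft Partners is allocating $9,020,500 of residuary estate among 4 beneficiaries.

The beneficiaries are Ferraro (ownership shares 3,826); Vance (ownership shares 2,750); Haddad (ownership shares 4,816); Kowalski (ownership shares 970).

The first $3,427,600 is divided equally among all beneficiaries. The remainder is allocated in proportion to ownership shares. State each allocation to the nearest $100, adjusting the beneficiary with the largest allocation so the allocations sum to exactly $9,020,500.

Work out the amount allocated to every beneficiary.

Ferraro: $2,587,900; Vance: $2,101,100; Haddad: $3,035,700; Kowalski: $1,295,800

Equal tier: $3,427,600 ÷ 4 = $856,900 apiece.
Remainder $5,592,900 by ownership shares (total 12,362): Ferraro 1,730,984.91 → $1,731,000; Vance 1,244,173.68 → $1,244,200; Haddad 2,178,887.43 → $2,178,900; Kowalski 438,853.99 → $438,900.
Rounding difference −$100 on remainder applied to Haddad.
Totals: Ferraro $856,900 + $1,731,000 = $2,587,900; Vance $856,900 + $1,244,200 = $2,101,100; Haddad $856,900 + $2,178,800 = $3,035,700; Kowalski $856,900 + $438,900 = $1,295,800.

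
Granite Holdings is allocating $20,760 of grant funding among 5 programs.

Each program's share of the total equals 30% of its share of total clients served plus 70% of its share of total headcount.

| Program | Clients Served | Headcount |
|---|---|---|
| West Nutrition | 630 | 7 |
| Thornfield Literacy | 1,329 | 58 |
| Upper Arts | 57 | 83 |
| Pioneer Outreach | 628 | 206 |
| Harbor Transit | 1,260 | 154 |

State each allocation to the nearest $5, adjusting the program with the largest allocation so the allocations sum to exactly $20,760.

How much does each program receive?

West Nutrition: $1,205 | Thornfield Literacy: $3,780 | Upper Arts: $2,465 | Pioneer Outreach: $6,895 | Harbor Transit: $6,415

Totals — clients served 3,904, headcount 508.
Composite weights (30% clients served + 70% headcount): West Nutrition 0.0581; Thornfield Literacy 0.1820; Upper Arts 0.1188; Pioneer Outreach 0.3321; Harbor Transit 0.3090.
Pro-rata amounts: West Nutrition 1,205.27; Thornfield Literacy 3,779.30; Upper Arts 2,465.25; Pioneer Outreach 6,894.74; Harbor Transit 6,415.43.
After rounding ($5): West Nutrition $1,205; Thornfield Literacy $3,780; Upper Arts $2,465; Pioneer Outreach $6,895; Harbor Transit $6,415. Sum = $20,760.
Rounded total matches; no reconciliation needed.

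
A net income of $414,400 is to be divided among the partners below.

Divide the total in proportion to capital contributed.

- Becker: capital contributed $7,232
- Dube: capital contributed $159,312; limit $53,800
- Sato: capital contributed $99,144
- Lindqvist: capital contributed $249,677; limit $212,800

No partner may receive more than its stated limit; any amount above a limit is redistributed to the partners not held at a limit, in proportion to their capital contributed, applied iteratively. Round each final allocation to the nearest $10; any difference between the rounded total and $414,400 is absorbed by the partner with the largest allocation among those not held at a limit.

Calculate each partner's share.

Capital contributed total: 515,365.
Proportional shares (ignoring caps): Becker 5,815.18; Dube 128,101.23; Sato 79,720.73; Lindqvist 200,762.86.
Cap binds for Dube ($53,800); remaining pool $360,600 reallocated over remaining capital contributed 356,053.
Cap binds for Lindqvist ($212,800); remaining pool $147,800 reallocated over remaining capital contributed 106,376.
Shares after redistribution: Becker 10,048.22 → $10,050; Sato 137,751.78 → $137,750.

Becker: $10,050 | Dube: $53,800 | Sato: $137,750 | Lindqvist: $212,800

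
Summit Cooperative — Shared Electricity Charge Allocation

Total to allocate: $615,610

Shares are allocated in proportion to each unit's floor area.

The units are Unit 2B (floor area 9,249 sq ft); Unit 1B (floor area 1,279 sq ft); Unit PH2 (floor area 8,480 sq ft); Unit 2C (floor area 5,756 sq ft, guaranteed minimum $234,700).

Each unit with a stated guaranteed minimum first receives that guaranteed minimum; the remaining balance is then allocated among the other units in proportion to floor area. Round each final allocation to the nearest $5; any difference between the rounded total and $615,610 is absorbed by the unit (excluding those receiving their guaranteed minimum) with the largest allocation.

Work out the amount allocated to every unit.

Unit 2B: $185,345 · Unit 1B: $25,630 · Unit PH2: $169,935 · Unit 2C: $234,700

Fund the minimums — Unit 2C $234,700. Balance $380,910.
Balance split over remaining floor area 19,008: Unit 2B 185,344.94 → $185,345; Unit 1B 25,630.47 → $25,630; Unit PH2 169,934.60 → $169,935.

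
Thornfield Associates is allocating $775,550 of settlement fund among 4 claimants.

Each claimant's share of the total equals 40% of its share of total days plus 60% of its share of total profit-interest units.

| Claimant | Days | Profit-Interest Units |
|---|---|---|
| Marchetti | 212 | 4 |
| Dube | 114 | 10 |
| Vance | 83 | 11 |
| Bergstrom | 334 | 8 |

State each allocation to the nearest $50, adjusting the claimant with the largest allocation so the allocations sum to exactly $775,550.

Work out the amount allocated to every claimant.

Marchetti: $144,900 | Dube: $188,600 | Vance: $189,750 | Bergstrom: $252,300

Days total 743; profit-interest units total 33.
Composite weights (40% days + 60% profit-interest units): Marchetti 0.1869; Dube 0.2432; Vance 0.2447; Bergstrom 0.3253.
Raw shares: Marchetti 144,918.63; Dube 188,606.78; Vance 189,764.45; Bergstrom 252,260.14.
Rounded to nearest $50: Marchetti $144,900; Dube $188,600; Vance $189,750; Bergstrom $252,250. Sum = $775,500.
Difference $775,550 − $775,500 = +$50 applied to largest allocation (Bergstrom): Bergstrom becomes $252,300.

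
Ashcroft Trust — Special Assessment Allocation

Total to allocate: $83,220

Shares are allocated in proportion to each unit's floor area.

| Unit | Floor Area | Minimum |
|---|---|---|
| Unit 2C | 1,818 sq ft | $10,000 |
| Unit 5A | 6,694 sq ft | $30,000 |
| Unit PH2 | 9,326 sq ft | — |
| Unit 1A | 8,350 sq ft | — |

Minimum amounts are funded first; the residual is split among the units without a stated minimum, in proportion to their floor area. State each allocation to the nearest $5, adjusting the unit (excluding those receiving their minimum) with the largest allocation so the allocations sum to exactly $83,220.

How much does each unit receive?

Unit 2C: $10,000 | Unit 5A: $30,000 | Unit PH2: $22,805 | Unit 1A: $20,415

Fund the minimums — Unit 2C $10,000; Unit 5A $30,000. Balance $43,220.
Balance split over remaining floor area 17,676: Unit PH2 22,803.22 → $22,805; Unit 1A 20,416.78 → $20,415.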